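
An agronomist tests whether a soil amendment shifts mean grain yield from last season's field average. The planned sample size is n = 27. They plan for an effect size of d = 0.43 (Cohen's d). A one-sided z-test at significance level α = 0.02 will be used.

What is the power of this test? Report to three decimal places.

Power ≈ 0.572

Noncentrality parameter: δ = d·√n = 0.43 × √27 = 2.2343
Critical value for a one-sided test at α = 0.02: z_α = 2.054.
Power = P(Z > 2.054 − δ) = Φ(0.181) = 0.5717.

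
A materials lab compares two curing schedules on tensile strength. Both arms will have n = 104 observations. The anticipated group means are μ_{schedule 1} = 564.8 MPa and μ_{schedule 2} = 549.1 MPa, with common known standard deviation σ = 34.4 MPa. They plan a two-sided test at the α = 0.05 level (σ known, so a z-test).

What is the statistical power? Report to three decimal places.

Standardized effect: d = |μ_{schedule 1} − μ_{schedule 2}| / σ = |564.8 − 549.1| / 34.4 = 0.4564
Noncentrality parameter: δ = d·√(n/2) = 0.4564 × √(104/2) = 3.2911
Two-sided α = 0.05 → critical value z_{0.025} = 1.960.
Power = Φ(δ − 1.960) + Φ(−δ − 1.960) = Φ(1.331) + Φ(-5.251) = 0.9084 + 0.0000 = 0.9084.

Power ≈ 0.908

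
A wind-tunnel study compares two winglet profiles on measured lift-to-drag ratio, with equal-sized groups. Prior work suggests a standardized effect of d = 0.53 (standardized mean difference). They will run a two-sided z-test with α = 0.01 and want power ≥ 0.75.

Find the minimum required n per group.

n = 76 per group

Set Φ(δ − 2.576) = 0.75; then δ − 2.576 = Φ⁻¹(0.75) = 0.674, giving δ = 3.250.
(The Φ(−δ − z_{α/2}) term is vanishingly small for δ > 0 and is dropped in the standard sample-size formula.)
δ = d·√(n/2) ⇒ n = 2(δ/d)² = 2 × (3.250 / 0.53)² = 75.22.
Round up to the next whole unit.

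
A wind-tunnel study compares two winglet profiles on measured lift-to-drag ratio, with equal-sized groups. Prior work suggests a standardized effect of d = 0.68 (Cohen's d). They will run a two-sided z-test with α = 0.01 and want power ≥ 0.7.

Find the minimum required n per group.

n = 42 per group

Set Φ(δ − 2.576) = 0.7; then δ − 2.576 = Φ⁻¹(0.7) = 0.524, giving δ = 3.100.
(Ignoring the negligible lower-tail rejection probability gives the usual closed-form inversion.)
δ = d·√(n/2) ⇒ n = 2(δ/d)² = 2 × (3.100 / 0.68)² = 41.57.
Round up to the next whole unit.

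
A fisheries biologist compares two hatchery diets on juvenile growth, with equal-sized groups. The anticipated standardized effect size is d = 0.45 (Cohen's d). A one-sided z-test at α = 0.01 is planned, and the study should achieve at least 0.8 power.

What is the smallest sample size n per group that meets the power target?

Set Φ(δ − 2.326) = 0.8; then δ − 2.326 = Φ⁻¹(0.8) = 0.842, giving δ = 3.168.
δ = d·√(n/2) ⇒ n = 2(δ/d)² = 2 × (3.168 / 0.45)² = 99.12.
Round up to the next whole unit.

n = 100 per group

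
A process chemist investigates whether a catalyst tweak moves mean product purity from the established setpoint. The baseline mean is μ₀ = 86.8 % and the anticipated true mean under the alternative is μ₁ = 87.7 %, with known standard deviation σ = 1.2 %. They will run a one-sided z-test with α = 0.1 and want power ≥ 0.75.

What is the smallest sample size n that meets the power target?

n = 7

Standardized effect: d = |μ₁ − μ₀| / σ = |87.7 − 86.8| / 1.2 = 0.7500
For power 0.75 need Φ(δ − z_{0.1}) = 0.75, so δ = z_{0.1} + z_{0.25} = 1.282 + 0.674 = 1.956.
δ = d·√n ⇒ n = (δ/d)² = (1.956 / 0.7500)² = 6.80.
Rounding up, n = 7.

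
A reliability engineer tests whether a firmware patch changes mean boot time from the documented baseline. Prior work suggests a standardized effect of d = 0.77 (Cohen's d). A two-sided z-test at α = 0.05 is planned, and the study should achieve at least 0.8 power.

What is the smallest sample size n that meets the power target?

n = 14

Set Φ(δ − 1.960) = 0.8; then δ − 1.960 = Φ⁻¹(0.8) = 0.842, giving δ = 2.802.
(The Φ(−δ − z_{α/2}) term is vanishingly small for δ > 0 and is dropped in the standard sample-size formula.)
δ = d·√n ⇒ n = (δ/d)² = (2.802 / 0.77)² = 13.24.
Rounding up, n = 14.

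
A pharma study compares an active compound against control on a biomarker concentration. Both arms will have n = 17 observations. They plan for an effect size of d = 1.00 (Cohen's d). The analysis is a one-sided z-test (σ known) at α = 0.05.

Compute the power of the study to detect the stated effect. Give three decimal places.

Power ≈ 0.898

Noncentrality parameter: δ = d·√(n/2) = 1.00 × √(17/2) = 2.9155
Critical value for a one-sided test at α = 0.05: z_α = 1.645.
Power = Φ(δ − 1.645) = Φ(1.271) = 0.8981.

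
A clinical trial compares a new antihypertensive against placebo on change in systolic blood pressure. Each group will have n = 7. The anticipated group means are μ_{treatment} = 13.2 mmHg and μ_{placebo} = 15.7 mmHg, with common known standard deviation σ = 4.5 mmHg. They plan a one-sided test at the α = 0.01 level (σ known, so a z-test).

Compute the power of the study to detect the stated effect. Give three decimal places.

Standardized effect: d = |μ_{treatment} − μ_{placebo}| / σ = |13.2 − 15.7| / 4.5 = 0.5556
Noncentrality parameter: δ = d·√(n/2) = 0.5556 × √(7/2) = 1.0393
One-sided α = 0.01 → critical value z_{0.01} = 2.326.
Power = Φ(δ − 2.326) = Φ(-1.287) = 0.0990.

Power ≈ 0.099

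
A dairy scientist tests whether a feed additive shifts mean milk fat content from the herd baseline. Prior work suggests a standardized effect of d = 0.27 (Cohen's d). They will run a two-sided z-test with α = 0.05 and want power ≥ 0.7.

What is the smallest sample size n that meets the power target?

Set Φ(δ − 1.960) = 0.7; then δ − 1.960 = Φ⁻¹(0.7) = 0.524, giving δ = 2.484.
(For δ > 0 the lower-tail rejection region contributes negligibly to power, so the one-term inversion is standard.)
δ = d·√n ⇒ n = (δ/d)² = (2.484 / 0.27)² = 84.66.
Round up to the next whole unit.

n = 85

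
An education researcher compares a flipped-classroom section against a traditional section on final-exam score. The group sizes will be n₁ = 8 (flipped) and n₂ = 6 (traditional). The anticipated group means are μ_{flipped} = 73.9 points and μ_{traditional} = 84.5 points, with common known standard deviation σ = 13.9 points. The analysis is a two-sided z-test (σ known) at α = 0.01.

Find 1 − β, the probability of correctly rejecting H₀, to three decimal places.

Power ≈ 0.122

Standardized effect: d = |μ_{flipped} − μ_{traditional}| / σ = |73.9 − 84.5| / 13.9 = 0.7626
Noncentrality parameter: δ = d / √(1/n₁ + 1/n₂) = 0.7626 / √(1/8 + 1/6) = 1.4120
Two-sided α = 0.01 → critical value z_{0.005} = 2.576.
Power = Φ(δ − 2.576) + Φ(−δ − 2.576) = Φ(-1.164) + Φ(-3.988) = 0.1223 + 0.0000 = 0.1223.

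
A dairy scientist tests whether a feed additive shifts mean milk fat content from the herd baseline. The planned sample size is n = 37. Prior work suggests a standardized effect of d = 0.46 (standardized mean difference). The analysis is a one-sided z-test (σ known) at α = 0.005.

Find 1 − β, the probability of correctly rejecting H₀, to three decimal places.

Noncentrality parameter: δ = d·√n = 0.46 × √37 = 2.7981
Critical value for a one-sided test at α = 0.005: z_α = 2.576.
Power = Φ(δ − 2.576) = Φ(0.222) = 0.5879.

Power ≈ 0.588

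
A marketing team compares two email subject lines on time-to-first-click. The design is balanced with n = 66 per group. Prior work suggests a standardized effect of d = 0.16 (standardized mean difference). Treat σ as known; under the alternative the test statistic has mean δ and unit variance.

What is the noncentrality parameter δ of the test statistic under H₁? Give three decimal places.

δ ≈ 0.919

δ = d·√(n/2) = 0.16 × √(66/2) = 0.9191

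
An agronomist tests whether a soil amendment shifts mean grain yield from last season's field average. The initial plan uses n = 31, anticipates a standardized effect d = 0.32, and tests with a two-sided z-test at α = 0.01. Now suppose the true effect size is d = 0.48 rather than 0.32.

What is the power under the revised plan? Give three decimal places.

Power ≈ 0.539

With d = 0.48: δ = d·√n = 0.48 × √31 = 2.6725. Critical value z_{0.005} = 2.576.
Revised power = Φ(δ − 2.576) + Φ(−δ − 2.576) = Φ(0.097) + Φ(-5.248) = 0.5385 + 0.0000 = 0.5385.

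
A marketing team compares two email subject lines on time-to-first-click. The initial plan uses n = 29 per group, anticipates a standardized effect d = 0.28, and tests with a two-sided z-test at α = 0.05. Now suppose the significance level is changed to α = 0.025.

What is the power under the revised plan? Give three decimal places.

δ = d·√(n/2) = 0.28 × √(29/2) = 1.0662 (unchanged). New critical value: z_{0.0125} = 2.241.
Revised power = Φ(δ − 2.241) + Φ(−δ − 2.241) = Φ(-1.175) + Φ(-3.308) = 0.1200 + 0.0005 = 0.1204.

Power ≈ 0.120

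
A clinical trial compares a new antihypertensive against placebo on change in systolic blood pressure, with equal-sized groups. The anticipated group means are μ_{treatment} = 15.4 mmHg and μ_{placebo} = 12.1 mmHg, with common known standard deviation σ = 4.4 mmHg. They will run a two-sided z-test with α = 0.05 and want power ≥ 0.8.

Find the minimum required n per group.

Standardized effect: d = |μ_{treatment} − μ_{placebo}| / σ = |15.4 − 12.1| / 4.4 = 0.7500
For power 0.8 need Φ(δ − z_{0.025}) = 0.8, so δ = z_{0.025} + z_{0.20} = 1.960 + 0.842 = 2.802.
(Ignoring the negligible lower-tail rejection probability gives the usual closed-form inversion.)
δ = d·√(n/2) ⇒ n = 2(δ/d)² = 2 × (2.802 / 0.7500)² = 27.91.
Round up to the next whole unit.

n = 28 per group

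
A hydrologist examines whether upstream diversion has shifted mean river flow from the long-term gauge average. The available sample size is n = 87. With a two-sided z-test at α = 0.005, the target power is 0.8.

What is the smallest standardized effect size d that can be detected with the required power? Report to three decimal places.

d ≈ 0.391

Required noncentrality: δ = z_{0.0025} + z_{0.20} = 2.807 + 0.842 = 3.649.
(Lower-tail contribution to power is negligible for δ > 0.)
δ = d·√n ⇒ d = δ/√n = 3.649/√87 = 0.3912.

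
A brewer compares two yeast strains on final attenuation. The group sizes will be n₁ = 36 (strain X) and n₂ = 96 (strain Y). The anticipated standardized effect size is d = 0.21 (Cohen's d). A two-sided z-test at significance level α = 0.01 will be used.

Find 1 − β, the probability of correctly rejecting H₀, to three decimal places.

Power ≈ 0.067

Noncentrality parameter: δ = d / √(1/n₁ + 1/n₂) = 0.21 / √(1/36 + 1/96) = 1.0745
Two-sided α = 0.01 → critical value z_{0.005} = 2.576.
Power = Φ(δ − 2.576) + Φ(−δ − 2.576) = Φ(-1.501) + Φ(-3.650) = 0.0666 + 0.0001 = 0.0668.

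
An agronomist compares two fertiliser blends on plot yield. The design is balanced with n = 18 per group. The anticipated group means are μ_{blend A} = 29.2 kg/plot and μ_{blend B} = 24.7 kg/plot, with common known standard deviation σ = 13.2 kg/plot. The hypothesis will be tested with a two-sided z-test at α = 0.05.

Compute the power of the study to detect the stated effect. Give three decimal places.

Standardized effect: d = |μ_{blend A} − μ_{blend B}| / σ = |29.2 − 24.7| / 13.2 = 0.3409
Noncentrality parameter: λ = d·√(n/2) = 0.3409 × √(18/2) = 1.0227
Two-sided α = 0.05 → critical value z_{0.025} = 1.960.
Power = Φ(λ − 1.960) + Φ(−λ − 1.960) = Φ(-0.937) + Φ(-2.983) = 0.1743 + 0.0014 = 0.1757.

Power ≈ 0.176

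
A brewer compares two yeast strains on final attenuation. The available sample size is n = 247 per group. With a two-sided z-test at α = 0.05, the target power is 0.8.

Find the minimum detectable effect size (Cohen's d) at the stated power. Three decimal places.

d ≈ 0.252

Need Φ(δ − 1.960) = 0.8, so δ = 1.960 + 0.842 = 2.802.
(The second rejection-region term Φ(−δ − z_{α/2}) is negligible and dropped.)
δ = d·√(n/2) ⇒ d = δ/√(n/2) = 2.802/√(247/2) = 0.2521.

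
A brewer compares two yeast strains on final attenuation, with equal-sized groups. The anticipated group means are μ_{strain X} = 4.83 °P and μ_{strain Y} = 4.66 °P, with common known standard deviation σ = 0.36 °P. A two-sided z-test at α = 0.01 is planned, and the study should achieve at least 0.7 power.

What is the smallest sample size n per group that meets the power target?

n = 87 per group

Standardized effect: d = |μ_{strain X} − μ_{strain Y}| / σ = |4.83 − 4.66| / 0.36 = 0.4722
For power 0.7 need Φ(δ − z_{0.005}) = 0.7, so δ = z_{0.005} + z_{0.30} = 2.576 + 0.524 = 3.100.
(For δ > 0 the lower-tail rejection region contributes negligibly to power, so the one-term inversion is standard.)
δ = d·√(n/2) ⇒ n = 2(δ/d)² = 2 × (3.100 / 0.4722)² = 86.20.
Rounding up, n = 87 per group.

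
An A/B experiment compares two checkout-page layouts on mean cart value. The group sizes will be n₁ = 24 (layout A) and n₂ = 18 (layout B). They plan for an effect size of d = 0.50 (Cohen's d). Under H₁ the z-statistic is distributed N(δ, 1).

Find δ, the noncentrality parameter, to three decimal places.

δ = d / √(1/n₁ + 1/n₂) = 0.50 / √(1/24 + 1/18) = 1.6036

δ ≈ 1.604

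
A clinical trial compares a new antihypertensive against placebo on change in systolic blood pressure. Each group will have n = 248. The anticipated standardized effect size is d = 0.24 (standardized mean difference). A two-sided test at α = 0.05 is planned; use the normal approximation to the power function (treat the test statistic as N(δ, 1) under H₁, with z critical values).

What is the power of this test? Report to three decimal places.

Noncentrality parameter: δ = d·√(n/2) = 0.24 × √(248/2) = 2.6725
Critical value for a two-sided test at α = 0.05: z_{α/2} = 1.960.
Power = Φ(δ − 1.960) + Φ(−δ − 1.960) = Φ(0.713) + Φ(-4.632) = 0.7619 + 0.0000 = 0.7619.

Power ≈ 0.762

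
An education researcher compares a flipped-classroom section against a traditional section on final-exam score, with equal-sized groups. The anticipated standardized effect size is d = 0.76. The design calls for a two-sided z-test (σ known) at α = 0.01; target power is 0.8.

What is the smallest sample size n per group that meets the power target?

n = 41 per group

Set Φ(δ − 2.576) = 0.8; then δ − 2.576 = Φ⁻¹(0.8) = 0.842, giving δ = 3.417.
(The Φ(−δ − z_{α/2}) term is vanishingly small for δ > 0 and is dropped in the standard sample-size formula.)
δ = d·√(n/2) ⇒ n = 2(δ/d)² = 2 × (3.417 / 0.76)² = 40.44.
Rounding up, n = 41 per group.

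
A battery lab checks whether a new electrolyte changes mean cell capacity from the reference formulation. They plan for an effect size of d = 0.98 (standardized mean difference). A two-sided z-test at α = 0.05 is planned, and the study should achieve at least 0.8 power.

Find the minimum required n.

Set Φ(δ − 1.960) = 0.8; then δ − 1.960 = Φ⁻¹(0.8) = 0.842, giving δ = 2.802.
(The Φ(−δ − z_{α/2}) term is vanishingly small for δ > 0 and is dropped in the standard sample-size formula.)
δ = d·√n ⇒ n = (δ/d)² = (2.802 / 0.98)² = 8.17.
Round up to the next whole unit.

n = 9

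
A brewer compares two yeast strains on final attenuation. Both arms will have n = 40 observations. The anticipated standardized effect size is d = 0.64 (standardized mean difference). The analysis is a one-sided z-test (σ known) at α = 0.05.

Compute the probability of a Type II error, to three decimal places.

Noncentrality parameter: δ = d·√(n/2) = 0.64 × √(40/2) = 2.8622
Critical value for a one-sided test at α = 0.05: z_α = 1.645.
Power = P(Z > 1.645 − δ) = Φ(1.217) = 0.8883.
Type II error: β = 1 − power = 1 − 0.8883 = 0.1117.

β ≈ 0.112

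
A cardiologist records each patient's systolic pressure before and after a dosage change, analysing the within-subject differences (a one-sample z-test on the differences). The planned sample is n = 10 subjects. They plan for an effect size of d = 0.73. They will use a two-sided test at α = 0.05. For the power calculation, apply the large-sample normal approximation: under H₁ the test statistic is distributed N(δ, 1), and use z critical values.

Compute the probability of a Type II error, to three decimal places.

Noncentrality parameter: δ = d·√n = 0.73 × √10 = 2.3085
Two-sided α = 0.05 → critical value z_{0.025} = 1.960.
Power = Φ(δ − 1.960) + Φ(−δ − 1.960) = Φ(0.348) + Φ(-4.268) = 0.6363 + 0.0000 = 0.6363.
Type II error: β = 1 − power = 1 − 0.6363 = 0.3637.

β ≈ 0.364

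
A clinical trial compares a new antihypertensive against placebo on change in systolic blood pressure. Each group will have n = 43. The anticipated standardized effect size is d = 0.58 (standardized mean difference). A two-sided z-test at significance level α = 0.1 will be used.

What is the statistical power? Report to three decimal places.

Noncentrality parameter: λ = d·√(n/2) = 0.58 × √(43/2) = 2.6893
Two-sided α = 0.1 → critical value z_{0.05} = 1.645.
Power = Φ(λ − 1.645) + Φ(−λ − 1.645) = Φ(1.044) + Φ(-4.334) = 0.8519 + 0.0000 = 0.8519.

Power ≈ 0.852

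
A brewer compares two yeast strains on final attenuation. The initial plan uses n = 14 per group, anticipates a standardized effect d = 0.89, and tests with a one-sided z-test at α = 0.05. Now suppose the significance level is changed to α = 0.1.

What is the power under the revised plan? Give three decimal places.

δ = d·√(n/2) = 0.89 × √(14/2) = 2.3547 (unchanged). New critical value: z_{0.1} = 1.282.
Revised power = P(Z > 1.282 − δ) = Φ(1.073) = 0.8584.

Power ≈ 0.858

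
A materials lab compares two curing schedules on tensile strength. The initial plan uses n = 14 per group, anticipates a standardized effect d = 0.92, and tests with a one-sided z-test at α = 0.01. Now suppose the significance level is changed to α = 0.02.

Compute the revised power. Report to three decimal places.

Power ≈ 0.648

δ = d·√(n/2) = 0.92 × √(14/2) = 2.4341 (unchanged). New critical value: z_{0.02} = 2.054.
Revised power = P(Z > 2.054 − δ) = Φ(0.380) = 0.6482.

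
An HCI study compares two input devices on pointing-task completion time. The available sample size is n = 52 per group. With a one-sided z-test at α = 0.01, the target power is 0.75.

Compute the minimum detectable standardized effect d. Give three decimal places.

d ≈ 0.589

Need Φ(δ − 2.326) = 0.75, so δ = 2.326 + 0.674 = 3.001.
δ = d·√(n/2) ⇒ d = δ/√(n/2) = 3.001/√(52/2) = 0.5885.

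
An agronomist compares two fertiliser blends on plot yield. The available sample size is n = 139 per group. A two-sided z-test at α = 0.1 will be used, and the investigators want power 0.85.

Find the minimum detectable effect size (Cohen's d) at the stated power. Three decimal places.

Required noncentrality: δ = z_{0.05} + z_{0.15} = 1.645 + 1.036 = 2.681.
(Lower-tail contribution to power is negligible for δ > 0.)
δ = d·√(n/2) ⇒ d = δ/√(n/2) = 2.681/√(139/2) = 0.3216.

d ≈ 0.322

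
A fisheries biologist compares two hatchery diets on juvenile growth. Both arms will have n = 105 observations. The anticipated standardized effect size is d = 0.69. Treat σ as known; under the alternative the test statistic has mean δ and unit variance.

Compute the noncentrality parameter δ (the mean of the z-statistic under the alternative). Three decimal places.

δ ≈ 5.000

δ = d·√(n/2) = 0.69 × √(105/2) = 4.9995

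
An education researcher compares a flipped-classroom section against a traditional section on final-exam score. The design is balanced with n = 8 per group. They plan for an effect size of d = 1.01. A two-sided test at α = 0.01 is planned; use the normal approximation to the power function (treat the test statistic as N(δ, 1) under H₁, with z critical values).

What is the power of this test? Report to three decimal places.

Power ≈ 0.289

Noncentrality parameter: δ = d·√(n/2) = 1.01 × √(8/2) = 2.0200
Two-sided α = 0.01 → critical value z_{0.005} = 2.576.
Power = Φ(δ − 2.576) + Φ(−δ − 2.576) = Φ(-0.556) + Φ(-4.596) = 0.2892 + 0.0000 = 0.2892.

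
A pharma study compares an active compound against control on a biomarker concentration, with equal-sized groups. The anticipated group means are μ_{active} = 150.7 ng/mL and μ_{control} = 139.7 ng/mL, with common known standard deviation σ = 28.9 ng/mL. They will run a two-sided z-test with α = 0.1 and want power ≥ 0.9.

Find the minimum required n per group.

n = 119 per group

Standardized effect: d = |μ_{active} − μ_{control}| / σ = |150.7 − 139.7| / 28.9 = 0.3806
For power 0.9 need Φ(δ − z_{0.05}) = 0.9, so δ = z_{0.05} + z_{0.10} = 1.645 + 1.282 = 2.926.
(Ignoring the negligible lower-tail rejection probability gives the usual closed-form inversion.)
δ = d·√(n/2) ⇒ n = 2(δ/d)² = 2 × (2.926 / 0.3806)² = 118.22.
Rounding up, n = 119 per group.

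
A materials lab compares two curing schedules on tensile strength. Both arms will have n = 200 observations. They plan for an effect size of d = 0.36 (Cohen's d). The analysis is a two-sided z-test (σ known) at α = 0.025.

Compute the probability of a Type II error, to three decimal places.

β ≈ 0.087

Noncentrality parameter: δ = d·√(n/2) = 0.36 × √(200/2) = 3.6000
Critical value for a two-sided test at α = 0.025: z_{α/2} = 2.241.
Power = Φ(δ − 2.241) + Φ(−δ − 2.241) = Φ(1.359) + Φ(-5.841) = 0.9129 + 0.0000 = 0.9129.
Type II error: β = 1 − power = 1 − 0.9129 = 0.0871.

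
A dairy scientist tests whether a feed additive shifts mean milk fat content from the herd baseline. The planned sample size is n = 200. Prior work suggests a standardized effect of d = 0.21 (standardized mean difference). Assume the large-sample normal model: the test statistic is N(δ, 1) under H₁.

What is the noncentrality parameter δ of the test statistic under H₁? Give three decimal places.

δ ≈ 2.970

The noncentrality parameter scales effect size by the design's sample-size factor: δ = d·√n = 0.21 × √200 = 2.9698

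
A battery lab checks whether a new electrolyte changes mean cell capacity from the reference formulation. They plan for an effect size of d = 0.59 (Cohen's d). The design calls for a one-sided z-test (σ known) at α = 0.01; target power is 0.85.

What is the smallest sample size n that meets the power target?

n = 33

Set Φ(δ − 2.326) = 0.85; then δ − 2.326 = Φ⁻¹(0.85) = 1.036, giving δ = 3.363.
δ = d·√n ⇒ n = (δ/d)² = (3.363 / 0.59)² = 32.49.
Round up to the next whole unit.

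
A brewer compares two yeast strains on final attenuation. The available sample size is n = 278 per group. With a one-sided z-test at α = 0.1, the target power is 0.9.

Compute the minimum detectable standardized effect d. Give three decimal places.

Need Φ(δ − 1.282) = 0.9, so δ = 1.282 + 1.282 = 2.563.
δ = d·√(n/2) ⇒ d = δ/√(n/2) = 2.563/√(278/2) = 0.2174.

d ≈ 0.217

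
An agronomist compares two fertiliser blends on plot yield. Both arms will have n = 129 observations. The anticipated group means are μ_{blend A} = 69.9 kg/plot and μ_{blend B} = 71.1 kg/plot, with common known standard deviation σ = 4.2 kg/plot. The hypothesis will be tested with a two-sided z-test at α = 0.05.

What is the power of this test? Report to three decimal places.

Standardized effect: d = |μ_{blend A} − μ_{blend B}| / σ = |69.9 − 71.1| / 4.2 = 0.2857
Noncentrality parameter: δ = d·√(n/2) = 0.2857 × √(129/2) = 2.2946
Two-sided α = 0.05 → critical value z_{0.025} = 1.960.
Power = Φ(δ − 1.960) + Φ(−δ − 1.960) = Φ(0.335) + Φ(-4.255) = 0.6311 + 0.0000 = 0.6311.

Power ≈ 0.631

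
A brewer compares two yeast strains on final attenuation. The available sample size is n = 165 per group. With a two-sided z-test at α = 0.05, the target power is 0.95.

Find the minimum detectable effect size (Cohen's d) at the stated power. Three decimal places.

Required noncentrality: δ = z_{0.025} + z_{0.05} = 1.960 + 1.645 = 3.605.
(Lower-tail contribution to power is negligible for δ > 0.)
δ = d·√(n/2) ⇒ d = δ/√(n/2) = 3.605/√(165/2) = 0.3969.

d ≈ 0.397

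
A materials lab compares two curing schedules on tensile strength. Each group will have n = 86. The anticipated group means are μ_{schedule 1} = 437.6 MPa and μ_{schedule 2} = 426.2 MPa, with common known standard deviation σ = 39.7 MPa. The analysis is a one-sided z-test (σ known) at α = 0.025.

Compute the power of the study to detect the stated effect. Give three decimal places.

Standardized effect: d = |μ_{schedule 1} − μ_{schedule 2}| / σ = |437.6 − 426.2| / 39.7 = 0.2872
Noncentrality parameter: δ = d·√(n/2) = 0.2872 × √(86/2) = 1.8830
Critical value for a one-sided test at α = 0.025: z_α = 1.960.
Power = Φ(δ − 1.960) = Φ(-0.077) = 0.4693.

Power ≈ 0.469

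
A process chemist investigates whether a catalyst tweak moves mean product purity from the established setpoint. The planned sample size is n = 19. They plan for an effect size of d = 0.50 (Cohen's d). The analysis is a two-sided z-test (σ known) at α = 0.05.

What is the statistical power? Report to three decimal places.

Noncentrality parameter: δ = d·√n = 0.50 × √19 = 2.1794
Two-sided α = 0.05 → critical value z_{0.025} = 1.960.
Power = Φ(δ − 1.960) + Φ(−δ − 1.960) = Φ(0.219) + Φ(-4.139) = 0.5869 + 0.0000 = 0.5869.

Power ≈ 0.587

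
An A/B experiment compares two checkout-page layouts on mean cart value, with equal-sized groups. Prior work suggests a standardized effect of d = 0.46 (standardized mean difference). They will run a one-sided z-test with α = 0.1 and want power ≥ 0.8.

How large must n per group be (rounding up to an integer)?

For power 0.8 need Φ(δ − z_{0.1}) = 0.8, so δ = z_{0.1} + z_{0.20} = 1.282 + 0.842 = 2.123.
δ = d·√(n/2) ⇒ n = 2(δ/d)² = 2 × (2.123 / 0.46)² = 42.61.
Rounding up, n = 43 per group.

n = 43 per group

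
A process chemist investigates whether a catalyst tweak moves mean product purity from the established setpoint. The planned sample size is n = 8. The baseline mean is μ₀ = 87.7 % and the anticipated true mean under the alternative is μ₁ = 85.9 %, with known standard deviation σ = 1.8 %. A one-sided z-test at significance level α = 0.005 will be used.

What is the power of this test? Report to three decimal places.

Standardized effect: d = |μ₁ − μ₀| / σ = |85.9 − 87.7| / 1.8 = 1.0000
Noncentrality parameter: δ = d·√n = 1.0000 × √8 = 2.8284
Critical value for a one-sided test at α = 0.005: z_α = 2.576.
Power = P(Z > 2.576 − δ) = Φ(0.253) = 0.5997.

Power ≈ 0.600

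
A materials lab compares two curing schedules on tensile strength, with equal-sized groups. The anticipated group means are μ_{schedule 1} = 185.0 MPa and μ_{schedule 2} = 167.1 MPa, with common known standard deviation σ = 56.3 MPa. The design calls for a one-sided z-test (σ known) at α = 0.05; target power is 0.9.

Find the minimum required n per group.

n = 170 per group

Standardized effect: d = |μ_{schedule 1} − μ_{schedule 2}| / σ = |185.0 − 167.1| / 56.3 = 0.3179
For power 0.9 need Φ(δ − z_{0.05}) = 0.9, so δ = z_{0.05} + z_{0.10} = 1.645 + 1.282 = 2.926.
δ = d·√(n/2) ⇒ n = 2(δ/d)² = 2 × (2.926 / 0.3179)² = 169.44.
Round up to the next whole unit.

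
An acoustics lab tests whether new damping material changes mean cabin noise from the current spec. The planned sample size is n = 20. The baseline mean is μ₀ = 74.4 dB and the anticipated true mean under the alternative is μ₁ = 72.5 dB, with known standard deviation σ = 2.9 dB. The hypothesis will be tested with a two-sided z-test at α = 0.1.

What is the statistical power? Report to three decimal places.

Standardized effect: d = |μ₁ − μ₀| / σ = |72.5 − 74.4| / 2.9 = 0.6552
Noncentrality parameter: δ = d·√n = 0.6552 × √20 = 2.9300
Two-sided α = 0.1 → critical value z_{0.05} = 1.645.
Power = Φ(δ − 1.645) + Φ(−δ − 1.645) = Φ(1.285) + Φ(-4.575) = 0.9006 + 0.0000 = 0.9006.

Power ≈ 0.901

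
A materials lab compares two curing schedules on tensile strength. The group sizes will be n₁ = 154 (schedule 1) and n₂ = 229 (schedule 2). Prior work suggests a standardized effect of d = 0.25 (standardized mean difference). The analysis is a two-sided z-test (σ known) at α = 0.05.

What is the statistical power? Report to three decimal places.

Power ≈ 0.670

Noncentrality parameter: δ = d / √(1/n₁ + 1/n₂) = 0.25 / √(1/154 + 1/229) = 2.3989
Two-sided α = 0.05 → critical value z_{0.025} = 1.960.
Power = Φ(δ − 1.960) + Φ(−δ − 1.960) = Φ(0.439) + Φ(-4.359) = 0.6697 + 0.0000 = 0.6697.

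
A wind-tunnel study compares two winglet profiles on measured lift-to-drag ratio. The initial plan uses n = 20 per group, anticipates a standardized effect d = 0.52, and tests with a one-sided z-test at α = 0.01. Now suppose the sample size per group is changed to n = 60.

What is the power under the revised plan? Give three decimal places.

Power ≈ 0.699

With n = 60 per group: δ = d·√(n/2) = 0.52 × √(60/2) = 2.8482. Critical value z_{0.01} = 2.326.
Revised power = P(Z > 2.326 − δ) = Φ(0.522) = 0.6991.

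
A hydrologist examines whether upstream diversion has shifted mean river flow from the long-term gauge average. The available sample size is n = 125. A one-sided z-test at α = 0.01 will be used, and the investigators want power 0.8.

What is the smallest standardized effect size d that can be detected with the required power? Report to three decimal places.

Need Φ(δ − 2.326) = 0.8, so δ = 2.326 + 0.842 = 3.168.
δ = d·√n ⇒ d = δ/√n = 3.168/√125 = 0.2834.

d ≈ 0.283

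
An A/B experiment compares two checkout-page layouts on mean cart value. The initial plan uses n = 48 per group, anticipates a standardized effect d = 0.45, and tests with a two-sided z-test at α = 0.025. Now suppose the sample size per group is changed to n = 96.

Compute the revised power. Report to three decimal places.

With n = 96 per group: δ = d·√(n/2) = 0.45 × √(96/2) = 3.1177. Critical value z_{0.0125} = 2.241.
Revised power = Φ(δ − 2.241) + Φ(−δ − 2.241) = Φ(0.876) + Φ(-5.359) = 0.8096 + 0.0000 = 0.8096.

Power ≈ 0.810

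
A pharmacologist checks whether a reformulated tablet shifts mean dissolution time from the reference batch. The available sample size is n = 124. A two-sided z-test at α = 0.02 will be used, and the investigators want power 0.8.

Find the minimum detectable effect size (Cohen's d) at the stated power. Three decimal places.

d ≈ 0.284

Need Φ(δ − 2.326) = 0.8, so δ = 2.326 + 0.842 = 3.168.
(Lower-tail contribution to power is negligible for δ > 0.)
δ = d·√n ⇒ d = δ/√n = 3.168/√124 = 0.2845.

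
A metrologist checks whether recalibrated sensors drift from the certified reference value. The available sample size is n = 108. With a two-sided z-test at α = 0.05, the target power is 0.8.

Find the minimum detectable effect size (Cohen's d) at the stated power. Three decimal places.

Need Φ(δ − 1.960) = 0.8, so δ = 1.960 + 0.842 = 2.802.
(The second rejection-region term Φ(−δ − z_{α/2}) is negligible and dropped.)
δ = d·√n ⇒ d = δ/√n = 2.802/√108 = 0.2696.

d ≈ 0.270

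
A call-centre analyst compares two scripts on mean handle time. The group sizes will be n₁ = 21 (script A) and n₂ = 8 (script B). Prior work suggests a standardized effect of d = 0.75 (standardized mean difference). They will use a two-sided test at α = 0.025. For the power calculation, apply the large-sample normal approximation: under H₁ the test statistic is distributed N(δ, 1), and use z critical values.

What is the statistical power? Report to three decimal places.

Power ≈ 0.331

Noncentrality parameter: δ = d / √(1/n₁ + 1/n₂) = 0.75 / √(1/21 + 1/8) = 1.8052
Critical value for a two-sided test at α = 0.025: z_{α/2} = 2.241.
Power = Φ(δ − 2.241) + Φ(−δ − 2.241) = Φ(-0.436) + Φ(-4.047) = 0.3313 + 0.0000 = 0.3314.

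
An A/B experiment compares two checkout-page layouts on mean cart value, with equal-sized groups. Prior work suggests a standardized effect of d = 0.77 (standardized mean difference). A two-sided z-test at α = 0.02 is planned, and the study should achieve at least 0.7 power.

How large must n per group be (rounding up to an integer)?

Set Φ(δ − 2.326) = 0.7; then δ − 2.326 = Φ⁻¹(0.7) = 0.524, giving δ = 2.851.
(The Φ(−δ − z_{α/2}) term is vanishingly small for δ > 0 and is dropped in the standard sample-size formula.)
δ = d·√(n/2) ⇒ n = 2(δ/d)² = 2 × (2.851 / 0.77)² = 27.41.
Rounding up, n = 28 per group.

n = 28 per group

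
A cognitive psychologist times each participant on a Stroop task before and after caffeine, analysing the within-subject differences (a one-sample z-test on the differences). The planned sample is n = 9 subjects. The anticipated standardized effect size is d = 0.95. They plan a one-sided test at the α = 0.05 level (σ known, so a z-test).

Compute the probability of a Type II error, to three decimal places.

Noncentrality parameter: δ = d·√n = 0.95 × √9 = 2.8500
One-sided α = 0.05 → critical value z_{0.05} = 1.645.
Power = P(Z > 1.645 − δ) = Φ(1.205) = 0.8859.
Type II error: β = 1 − power = 1 − 0.8859 = 0.1141.

β ≈ 0.114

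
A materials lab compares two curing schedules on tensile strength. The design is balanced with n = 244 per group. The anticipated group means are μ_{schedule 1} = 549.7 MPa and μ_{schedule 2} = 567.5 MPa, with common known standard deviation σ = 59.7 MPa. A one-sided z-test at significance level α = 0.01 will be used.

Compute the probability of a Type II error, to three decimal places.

Standardized effect: d = |μ_{schedule 1} − μ_{schedule 2}| / σ = |549.7 − 567.5| / 59.7 = 0.2982
Noncentrality parameter: δ = d·√(n/2) = 0.2982 × √(244/2) = 3.2933
Critical value for a one-sided test at α = 0.01: z_α = 2.326.
Power = Φ(δ − 2.326) = Φ(0.967) = 0.8332.
Type II error: β = 1 − power = 1 − 0.8332 = 0.1668.

β ≈ 0.167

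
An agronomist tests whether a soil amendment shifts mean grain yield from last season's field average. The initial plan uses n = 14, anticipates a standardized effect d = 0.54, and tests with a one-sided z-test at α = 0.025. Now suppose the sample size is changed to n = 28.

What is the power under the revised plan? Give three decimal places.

Power ≈ 0.815

With n = 28: δ = d·√n = 0.54 × √28 = 2.8574. Critical value z_{0.025} = 1.960.
Revised power = Φ(δ − 1.960) = Φ(0.897) = 0.8153.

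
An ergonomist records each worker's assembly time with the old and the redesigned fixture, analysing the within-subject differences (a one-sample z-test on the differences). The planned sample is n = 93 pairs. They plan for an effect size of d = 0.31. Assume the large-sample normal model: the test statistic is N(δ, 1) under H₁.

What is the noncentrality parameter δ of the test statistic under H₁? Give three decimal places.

δ ≈ 2.990

The noncentrality parameter scales effect size by the design's sample-size factor: δ = d·√n = 0.31 × √93 = 2.9895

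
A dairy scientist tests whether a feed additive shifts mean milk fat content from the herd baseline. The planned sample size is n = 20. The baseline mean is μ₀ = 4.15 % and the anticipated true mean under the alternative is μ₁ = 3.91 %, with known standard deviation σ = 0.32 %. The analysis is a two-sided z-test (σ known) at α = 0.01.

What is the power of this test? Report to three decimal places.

Power ≈ 0.782

Standardized effect: d = |μ₁ − μ₀| / σ = |3.91 − 4.15| / 0.32 = 0.7500
Noncentrality parameter: δ = d·√n = 0.7500 × √20 = 3.3541
Critical value for a two-sided test at α = 0.01: z_{α/2} = 2.576.
Power = Φ(δ − 2.576) + Φ(−δ − 2.576) = Φ(0.778) + Φ(-5.930) = 0.7818 + 0.0000 = 0.7818.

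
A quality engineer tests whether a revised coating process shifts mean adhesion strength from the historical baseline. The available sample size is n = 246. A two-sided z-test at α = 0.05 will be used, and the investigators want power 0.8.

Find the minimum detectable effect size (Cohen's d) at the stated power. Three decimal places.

Need Φ(δ − 1.960) = 0.8, so δ = 1.960 + 0.842 = 2.802.
(The second rejection-region term Φ(−δ − z_{α/2}) is negligible and dropped.)
δ = d·√n ⇒ d = δ/√n = 2.802/√246 = 0.1786.

d ≈ 0.179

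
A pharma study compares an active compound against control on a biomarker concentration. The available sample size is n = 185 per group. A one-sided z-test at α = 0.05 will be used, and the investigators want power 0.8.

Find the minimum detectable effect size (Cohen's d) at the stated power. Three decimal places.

d ≈ 0.259

Required noncentrality: δ = z_{0.05} + z_{0.20} = 1.645 + 0.842 = 2.486.
δ = d·√(n/2) ⇒ d = δ/√(n/2) = 2.486/√(185/2) = 0.2585.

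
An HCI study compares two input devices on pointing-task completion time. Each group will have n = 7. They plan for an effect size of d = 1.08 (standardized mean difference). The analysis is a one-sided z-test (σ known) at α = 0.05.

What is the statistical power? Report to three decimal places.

Power ≈ 0.646

Noncentrality parameter: δ = d·√(n/2) = 1.08 × √(7/2) = 2.0205
One-sided α = 0.05 → critical value z_{0.05} = 1.645.
Power = Φ(δ − 1.645) = Φ(0.376) = 0.6464.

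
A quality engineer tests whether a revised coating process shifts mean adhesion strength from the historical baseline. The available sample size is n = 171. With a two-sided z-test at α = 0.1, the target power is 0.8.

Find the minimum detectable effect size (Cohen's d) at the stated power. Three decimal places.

d ≈ 0.190

Required noncentrality: δ = z_{0.05} + z_{0.20} = 1.645 + 0.842 = 2.486.
(The second rejection-region term Φ(−δ − z_{α/2}) is negligible and dropped.)
δ = d·√n ⇒ d = δ/√n = 2.486/√171 = 0.1901.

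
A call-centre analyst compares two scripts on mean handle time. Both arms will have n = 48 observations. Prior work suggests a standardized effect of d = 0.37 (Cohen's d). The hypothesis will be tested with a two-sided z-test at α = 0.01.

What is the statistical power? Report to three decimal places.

Power ≈ 0.223

Noncentrality parameter: δ = d·√(n/2) = 0.37 × √(48/2) = 1.8126
Critical value for a two-sided test at α = 0.01: z_{α/2} = 2.576.
Power = Φ(δ − 2.576) + Φ(−δ − 2.576) = Φ(-0.763) + Φ(-4.388) = 0.2227 + 0.0000 = 0.2227.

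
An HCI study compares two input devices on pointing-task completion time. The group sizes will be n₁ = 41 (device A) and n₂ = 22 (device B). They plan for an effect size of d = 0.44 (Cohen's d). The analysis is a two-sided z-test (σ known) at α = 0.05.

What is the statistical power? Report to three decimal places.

Noncentrality parameter: δ = d / √(1/n₁ + 1/n₂) = 0.44 / √(1/41 + 1/22) = 1.6649
Critical value for a two-sided test at α = 0.05: z_{α/2} = 1.960.
Power = Φ(δ − 1.960) + Φ(−δ − 1.960) = Φ(-0.295) + Φ(-3.625) = 0.3840 + 0.0001 = 0.3841.

Power ≈ 0.384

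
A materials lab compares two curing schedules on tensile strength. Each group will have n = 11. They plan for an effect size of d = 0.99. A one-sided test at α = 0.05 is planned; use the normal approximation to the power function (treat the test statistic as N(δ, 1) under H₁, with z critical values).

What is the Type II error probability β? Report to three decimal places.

Noncentrality parameter: δ = d·√(n/2) = 0.99 × √(11/2) = 2.3218
One-sided α = 0.05 → critical value z_{0.05} = 1.645.
Power = P(Z > 1.645 − δ) = Φ(0.677) = 0.7508.
Type II error: β = 1 − power = 1 − 0.7508 = 0.2492.

β ≈ 0.249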